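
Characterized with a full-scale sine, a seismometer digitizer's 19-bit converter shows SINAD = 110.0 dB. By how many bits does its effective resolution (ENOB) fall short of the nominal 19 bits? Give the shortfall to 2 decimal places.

ENOB = (SINAD − 1.76)/6.02 = (110.0 − 1.76)/6.02 = 17.9801 bits.
19 − 17.9801 = 1.02 bits below nominal.

1.02 bits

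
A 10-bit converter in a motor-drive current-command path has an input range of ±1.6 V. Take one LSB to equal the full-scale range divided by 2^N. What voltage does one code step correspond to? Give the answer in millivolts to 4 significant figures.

3.125 mV

Full-scale range = 1.6 V − (-1.6 V) = 3.2 V.
2^10 = 1024 levels.
LSB = 3.2 V / 2^10 = 3.125 mV.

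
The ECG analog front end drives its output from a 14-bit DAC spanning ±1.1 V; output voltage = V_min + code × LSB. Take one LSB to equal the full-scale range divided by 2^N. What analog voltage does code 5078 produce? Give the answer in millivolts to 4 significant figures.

-418.1 mV

Span: 1.1 V − (-1.1 V) = 2.2 V. LSB = 2.2 V / 2^14.
Output = V_min + (5078/16384) × range = -1.1 + 0.309937 × 2.2 V
      = -1.1 V + 0.681860 V = -0.418140 V.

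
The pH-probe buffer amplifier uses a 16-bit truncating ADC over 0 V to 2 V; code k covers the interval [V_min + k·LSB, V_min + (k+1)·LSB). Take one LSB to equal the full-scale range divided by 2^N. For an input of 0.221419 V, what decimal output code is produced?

V_FS = 2 V. LSB = 2 V / 2^16 ≈ 30.52 µV.
(V_in − V_min) × 2^16/range = (0.221419 − (0)) × 65536/2 = 7255.458.
Floor → code = 7255.

7255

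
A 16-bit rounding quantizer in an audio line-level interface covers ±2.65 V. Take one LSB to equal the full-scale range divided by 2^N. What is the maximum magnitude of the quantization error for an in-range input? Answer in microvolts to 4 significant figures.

40.44 µV

Span: 2.65 V − (-2.65 V) = 5.3 V.
Step size = 5.3/65536 V = 80.8716 µV.
A rounding quantizer has |error| ≤ LSB/2 = 40.44 µV.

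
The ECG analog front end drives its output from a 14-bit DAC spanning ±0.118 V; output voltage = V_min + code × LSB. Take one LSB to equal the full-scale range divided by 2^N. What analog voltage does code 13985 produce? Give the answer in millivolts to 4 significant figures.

Range = 0.118 − (-0.118) = 0.236 V. LSB = 0.236 V / 2^14.
V_out = -0.118 + 13985 × (0.236/16384) V
      = -0.118 + 0.201444 = 0.0834441 V.

83.44 mV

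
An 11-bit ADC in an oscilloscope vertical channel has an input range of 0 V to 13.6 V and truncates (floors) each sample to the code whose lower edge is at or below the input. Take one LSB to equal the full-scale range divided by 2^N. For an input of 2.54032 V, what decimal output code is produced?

382

Span = 13.6 V. LSB = 13.6 V / 2^11 ≈ 6.641 mV.
(V_in − V_min) × 2^11/range = (2.54032 − (0)) × 2048/13.6 = 382.542.
Floor → code = 382.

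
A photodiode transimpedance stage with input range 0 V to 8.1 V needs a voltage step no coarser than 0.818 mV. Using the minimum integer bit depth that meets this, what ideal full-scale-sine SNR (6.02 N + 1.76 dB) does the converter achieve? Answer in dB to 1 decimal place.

Range is 8.1 V.
Levels needed ≥ 8.1/0.818 mV = 9902. 2^14 = 16384 suffices, so N_min = 14.
6.02(14) + 1.76 = 86.04 dB.

86.0 dB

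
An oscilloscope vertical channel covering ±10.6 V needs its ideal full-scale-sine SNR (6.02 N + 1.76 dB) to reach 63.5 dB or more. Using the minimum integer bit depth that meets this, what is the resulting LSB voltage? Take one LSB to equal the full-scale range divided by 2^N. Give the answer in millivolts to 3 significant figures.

Span: 10.6 V − (-10.6 V) = 21.2 V.
N ≥ (63.5 − 1.76)/6.02 = 10.256 → N_min = 11.
One LSB is 21.2 V / 2048 = 10.4 mV.

10.4 mV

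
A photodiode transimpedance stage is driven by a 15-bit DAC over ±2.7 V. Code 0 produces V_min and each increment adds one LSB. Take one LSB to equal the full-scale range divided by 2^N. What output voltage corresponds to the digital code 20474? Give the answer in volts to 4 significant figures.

Full-scale range = 2.7 V − (-2.7 V) = 5.4 V. LSB = 5.4 V / 2^15.
Output = V_min + (20474/32768) × range = -2.7 + 0.624817 × 5.4 V
      = -2.7 V + 3.37401 V = 0.674011 V.

0.6740 V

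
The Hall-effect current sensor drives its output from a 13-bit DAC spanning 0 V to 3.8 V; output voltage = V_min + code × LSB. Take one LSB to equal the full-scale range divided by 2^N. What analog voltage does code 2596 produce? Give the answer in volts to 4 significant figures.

V_FS = 3.8 V. LSB = 3.8 V / 2^13.
Output = V_min + (2596/8192) × range = 0 + 0.316895 × 3.8 V
      = 0 + 1.20420 = 1.20420 V.

1.204 V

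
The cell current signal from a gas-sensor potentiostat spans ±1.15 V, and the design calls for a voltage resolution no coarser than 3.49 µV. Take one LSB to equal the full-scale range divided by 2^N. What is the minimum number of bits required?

20 bits

Span: 1.15 V − (-1.15 V) = 2.3 V.
Required number of levels: 2.3/3.49 µV = 659030; smallest N with 2^N ≥ that is 20.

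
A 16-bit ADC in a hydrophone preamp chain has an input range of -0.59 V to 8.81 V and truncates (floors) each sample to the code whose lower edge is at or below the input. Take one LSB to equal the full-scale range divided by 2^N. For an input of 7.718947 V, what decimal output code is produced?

57929

Range = 8.81 − (-0.59) = 9.4 V. LSB = 9.4 V / 2^16 ≈ 143.4 µV.
V_in − V_min = 7.718947 − (-0.59) = 8.308947 V.
Divide by LSB: 8.308947 × 65536/9.4 = 57929.2713.
Truncating gives code 57929.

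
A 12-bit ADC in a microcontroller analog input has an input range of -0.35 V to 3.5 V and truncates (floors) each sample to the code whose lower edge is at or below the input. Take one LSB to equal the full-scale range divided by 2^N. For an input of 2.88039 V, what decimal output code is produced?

3436

Range = 3.5 − (-0.35) = 3.85 V. LSB = 3.85 V / 2^12 ≈ 0.9399 mV.
V_in − V_min = 2.88039 − (-0.35) = 3.23039 V.
Divide by LSB: 3.23039 × 4096/3.85 = 3436.7993.
Truncating gives code 3436.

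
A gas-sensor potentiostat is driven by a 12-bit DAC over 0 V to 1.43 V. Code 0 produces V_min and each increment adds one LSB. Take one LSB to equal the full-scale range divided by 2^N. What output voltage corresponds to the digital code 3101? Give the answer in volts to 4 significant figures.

Span = 1.43 V. LSB = 1.43 V / 2^12.
V_out = 0 + 3101 × (1.43/4096) V
      = 0 + 1.08262 = 1.08262 V.

1.083 V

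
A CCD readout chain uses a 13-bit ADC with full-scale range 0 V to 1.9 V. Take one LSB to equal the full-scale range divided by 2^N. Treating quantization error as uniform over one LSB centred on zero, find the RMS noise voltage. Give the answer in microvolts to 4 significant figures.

66.95 µV

Range is 1.9 V.
LSB = 1.9 V / 2^13 = 231.934 µV.
RMS of a uniform error over width LSB is LSB/√12 = 66.95 µV.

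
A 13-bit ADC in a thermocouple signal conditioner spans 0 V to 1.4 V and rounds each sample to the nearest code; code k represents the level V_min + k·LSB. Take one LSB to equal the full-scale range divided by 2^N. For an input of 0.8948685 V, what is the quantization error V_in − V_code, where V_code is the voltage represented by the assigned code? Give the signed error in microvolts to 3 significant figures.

Range is 1.4 V. LSB = 1.4 V / 2^13 ≈ 170.9 µV.
(V_in − V_min)/LSB = (0.8948685 − (0)) × 8192/1.4 = 5236.2591 → nearest code k = 5236.
V_code = V_min + k × range/2^13 = 0 + 5236 × 1.4/8192 = 0.8948242188 V.
V_in − V_code = 0.8948685 − (0.8948242188) = +44.3 µV.

+44.3 µV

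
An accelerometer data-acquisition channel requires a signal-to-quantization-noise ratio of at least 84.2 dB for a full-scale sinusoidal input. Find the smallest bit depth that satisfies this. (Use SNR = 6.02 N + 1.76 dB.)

6.02 N + 1.76 ≥ 84.2 gives N ≥ 13.694, so the minimum integer is 14.

14 bits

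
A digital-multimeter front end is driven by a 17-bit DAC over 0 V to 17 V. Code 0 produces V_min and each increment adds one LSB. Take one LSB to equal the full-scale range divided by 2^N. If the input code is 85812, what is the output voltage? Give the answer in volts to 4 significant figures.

11.13 V

Span = 17 V. LSB = 17 V / 2^17.
V_out = V_min + code × LSB = 0 V + 85812 × 17 V / 131072
      = 0 + 11.1298 = 11.1298 V.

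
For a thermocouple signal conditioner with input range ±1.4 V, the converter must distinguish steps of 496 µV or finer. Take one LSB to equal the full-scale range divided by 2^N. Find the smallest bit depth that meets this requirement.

Full-scale range = 1.4 V − (-1.4 V) = 2.8 V.
Required number of levels: 2.8/496 µV = 5645.2; smallest N with 2^N ≥ that is 13.

13 bits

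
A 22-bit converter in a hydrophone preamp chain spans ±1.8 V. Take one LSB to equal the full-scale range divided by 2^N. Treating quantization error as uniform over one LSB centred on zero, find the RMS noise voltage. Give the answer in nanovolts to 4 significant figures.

247.8 nV

Range = 1.8 − (-1.8) = 3.6 V.
Step size = 3.6/4194304 V = 0.858307 µV.
V_rms = LSB/√12 = 0.858307 µV / √12 = 247.8 nV.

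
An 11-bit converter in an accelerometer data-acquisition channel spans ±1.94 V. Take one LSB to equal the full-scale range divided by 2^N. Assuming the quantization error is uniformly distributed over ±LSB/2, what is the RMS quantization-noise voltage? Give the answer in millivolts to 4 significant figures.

Range = 1.94 − (-1.94) = 3.88 V.
LSB = 3.88 V / 2^11 = 1.89453 mV.
RMS of a uniform error over width LSB is LSB/√12 = 0.5469 mV.

0.5469 mV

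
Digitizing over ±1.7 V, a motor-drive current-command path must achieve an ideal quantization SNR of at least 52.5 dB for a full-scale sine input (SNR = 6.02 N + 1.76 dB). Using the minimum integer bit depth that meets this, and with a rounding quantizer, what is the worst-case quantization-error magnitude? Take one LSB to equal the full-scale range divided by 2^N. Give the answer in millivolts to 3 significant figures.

Range = 1.7 − (-1.7) = 3.4 V.
Solving 6.02 N ≥ 52.5 − 1.76: N ≥ 8.429. Round up → N = 9.
One LSB is 3.4 V / 512 = 6.6406 mV.
Max error for round-to-nearest is LSB/2 = 3.32 mV.

3.32 mV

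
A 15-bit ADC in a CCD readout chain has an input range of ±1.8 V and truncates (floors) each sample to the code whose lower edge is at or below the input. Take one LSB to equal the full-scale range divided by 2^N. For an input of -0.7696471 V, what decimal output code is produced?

9378

Range = 1.8 − (-1.8) = 3.6 V. LSB = 3.6 V / 2^15 ≈ 109.9 µV.
V_in − V_min = -0.7696471 − (-1.8) = 1.0303529 V.
Divide by LSB: 1.0303529 × 32768/3.6 = 9378.5011.
Truncating gives code 9378.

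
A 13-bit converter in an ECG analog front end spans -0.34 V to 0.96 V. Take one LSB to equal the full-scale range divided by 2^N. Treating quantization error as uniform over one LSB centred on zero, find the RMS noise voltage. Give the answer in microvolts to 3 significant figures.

The full-scale span is 0.96 − (-0.34) = 1.3 V.
LSB = 1.3 V ÷ 2^13 = 1.3/8192 V = 158.69 µV.
V_rms = LSB/√12 = 158.69 µV / √12 = 45.8 µV.

45.8 µV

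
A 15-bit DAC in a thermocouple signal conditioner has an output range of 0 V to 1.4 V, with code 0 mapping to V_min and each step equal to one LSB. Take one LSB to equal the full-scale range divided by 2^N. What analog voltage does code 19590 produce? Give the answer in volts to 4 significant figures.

0.8370 V

Full-scale range = 1.4 V. LSB = 1.4 V / 2^15.
Output = V_min + (19590/32768) × range = 0 + 0.597839 × 1.4 V
      = 0 V + 0.836975 V = 0.836975 V.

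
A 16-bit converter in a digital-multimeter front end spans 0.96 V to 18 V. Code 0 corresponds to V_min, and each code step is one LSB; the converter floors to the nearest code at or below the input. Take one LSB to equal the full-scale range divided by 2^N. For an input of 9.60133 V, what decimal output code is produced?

Full-scale range = 18 V − (0.96 V) = 17.04 V. LSB = 17.04 V / 2^16 ≈ 260.0 µV.
code = ⌊(V_in − V_min)/LSB⌋ = ⌊(V_in − V_min) × 2^16 / range⌋
     = ⌊(9.60133 − (0.96)) × 65536 / 17.04⌋ = ⌊8.64133 × 65536/17.04⌋
     = ⌊33234.636⌋ = 33234.

33234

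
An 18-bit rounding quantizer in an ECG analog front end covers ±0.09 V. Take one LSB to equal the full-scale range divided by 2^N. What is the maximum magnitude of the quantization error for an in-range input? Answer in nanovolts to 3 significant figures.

343 nV

Range = 0.09 − (-0.09) = 0.18 V.
LSB = 0.18 V ÷ 2^18 = 0.18/262144 V = 0.68665 µV.
Worst-case error for round-to-nearest is half an LSB: 343 nV.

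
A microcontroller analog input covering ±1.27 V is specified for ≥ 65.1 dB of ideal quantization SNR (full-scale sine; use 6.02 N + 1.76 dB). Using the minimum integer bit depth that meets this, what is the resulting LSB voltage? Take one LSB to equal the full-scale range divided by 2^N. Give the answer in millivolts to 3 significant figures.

1.24 mV

Full-scale range = 1.27 V − (-1.27 V) = 2.54 V.
Solving 6.02 N ≥ 65.1 − 1.76: N ≥ 10.522. Round up → N = 11.
LSB = 2.54 V / 2^11 = 1.24 mV.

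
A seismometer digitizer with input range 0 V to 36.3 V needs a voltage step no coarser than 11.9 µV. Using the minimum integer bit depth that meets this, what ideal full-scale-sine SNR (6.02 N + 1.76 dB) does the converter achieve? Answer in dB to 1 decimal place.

134.2 dB

V_FS = 36.3 V.
Required number of levels: 36.3/11.9 µV = 3.0504e6; smallest N with 2^N ≥ that is 22.
6.02(22) + 1.76 = 134.20 dB.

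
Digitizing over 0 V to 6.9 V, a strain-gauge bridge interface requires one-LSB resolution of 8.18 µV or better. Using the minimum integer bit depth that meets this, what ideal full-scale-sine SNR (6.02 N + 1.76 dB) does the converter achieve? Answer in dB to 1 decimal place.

Span = 6.9 V.
Levels needed ≥ 6.9/8.18 µV = 843500. 2^20 = 1048576 suffices, so N_min = 20.
Ideal SNR at N = 20: 6.02·20 + 1.76 = 122.2 dB.

122.2 dB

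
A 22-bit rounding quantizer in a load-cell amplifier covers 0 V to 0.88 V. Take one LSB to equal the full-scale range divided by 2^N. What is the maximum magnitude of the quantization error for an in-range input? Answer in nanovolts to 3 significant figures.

Full-scale range = 0.88 V.
LSB = 0.88 V ÷ 2^22 = 0.88/4194304 V = 209.81 nV.
A rounding quantizer has |error| ≤ LSB/2 = 105 nV.

105 nV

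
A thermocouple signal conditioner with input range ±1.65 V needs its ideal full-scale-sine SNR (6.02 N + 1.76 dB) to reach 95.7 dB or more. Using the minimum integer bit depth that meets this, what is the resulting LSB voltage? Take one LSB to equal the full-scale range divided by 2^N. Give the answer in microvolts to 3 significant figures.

Span: 1.65 V − (-1.65 V) = 3.3 V.
N ≥ (95.7 − 1.76)/6.02 = 15.605 → N_min = 16.
LSB = 3.3 V / 2^16 = 50.4 µV.

50.4 µV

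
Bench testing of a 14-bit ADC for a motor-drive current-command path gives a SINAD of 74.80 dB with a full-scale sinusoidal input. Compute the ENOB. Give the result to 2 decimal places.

12.13 bits

(74.80 − 1.76) / 6.02 = 73.04/6.02 = 12.1329 effective bits.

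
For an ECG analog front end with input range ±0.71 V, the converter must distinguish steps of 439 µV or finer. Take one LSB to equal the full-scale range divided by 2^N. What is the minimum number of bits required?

12 bits

Full-scale range = 0.71 V − (-0.71 V) = 1.42 V.
Required number of levels: 1.42/439 µV = 3234.6; smallest N with 2^N ≥ that is 12.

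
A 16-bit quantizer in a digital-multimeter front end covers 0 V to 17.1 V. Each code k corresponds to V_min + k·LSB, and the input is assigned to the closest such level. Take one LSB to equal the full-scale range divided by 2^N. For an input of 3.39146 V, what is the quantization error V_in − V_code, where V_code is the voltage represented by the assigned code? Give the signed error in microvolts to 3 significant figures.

Full-scale range = 17.1 V. LSB = 17.1 V / 2^16 ≈ 260.9 µV.
(V_in − V_min)/LSB = (3.39146 − (0)) × 65536/17.1 = 12997.8200 → nearest code k = 12998.
Reconstructed level: 0 + 12998 × 17.1/65536 V = 3.3915069580 V.
V_in − V_code = 3.39146 − (3.3915069580) = −47.0 µV.

−47.0 µV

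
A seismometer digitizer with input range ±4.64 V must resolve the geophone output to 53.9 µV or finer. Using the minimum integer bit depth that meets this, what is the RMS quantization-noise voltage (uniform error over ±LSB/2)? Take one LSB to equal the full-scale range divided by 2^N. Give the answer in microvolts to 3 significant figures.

Range = 4.64 − (-4.64) = 9.28 V.
9.28 V / 53.9 µV = 172200. Since 2^17 = 131072 and 2^18 = 262144, N = 18.
Step size = 9.28/262144 V = 35.400 µV.
RMS noise = LSB/√12 = 10.2 µV.

10.2 µV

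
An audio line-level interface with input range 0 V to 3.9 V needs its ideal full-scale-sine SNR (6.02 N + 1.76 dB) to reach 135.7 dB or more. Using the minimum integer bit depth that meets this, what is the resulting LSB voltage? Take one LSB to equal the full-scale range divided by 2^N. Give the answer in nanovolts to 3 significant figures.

Span = 3.9 V.
N ≥ (135.7 − 1.76)/6.02 = 22.249 → N_min = 23.
Step size = 3.9/8388608 V = 465 nV.

465 nV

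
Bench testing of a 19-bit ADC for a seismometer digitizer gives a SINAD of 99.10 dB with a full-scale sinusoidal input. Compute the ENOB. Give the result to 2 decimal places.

16.17 bits

Inverting SNR = 6.02 N + 1.76: N_eff = (99.10 − 1.76)/6.02 = 16.1694.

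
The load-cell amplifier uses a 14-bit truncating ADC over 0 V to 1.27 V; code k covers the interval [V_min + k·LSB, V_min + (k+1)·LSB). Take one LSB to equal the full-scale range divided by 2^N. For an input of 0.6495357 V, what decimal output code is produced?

8379

V_FS = 1.27 V. LSB = 1.27 V / 2^14 ≈ 77.51 µV.
(V_in − V_min) × 2^14/range = (0.6495357 − (0)) × 16384/1.27 = 8379.522.
Floor → code = 8379.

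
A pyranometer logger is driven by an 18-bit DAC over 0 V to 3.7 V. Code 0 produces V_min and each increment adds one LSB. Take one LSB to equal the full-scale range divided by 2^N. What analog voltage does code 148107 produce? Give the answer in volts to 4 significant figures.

2.090 V

Full-scale range = 3.7 V. LSB = 3.7 V / 2^18.
V_out = 0 + 148107 × (3.7/262144) V
      = 0 V + 2.09044 V = 2.09044 V.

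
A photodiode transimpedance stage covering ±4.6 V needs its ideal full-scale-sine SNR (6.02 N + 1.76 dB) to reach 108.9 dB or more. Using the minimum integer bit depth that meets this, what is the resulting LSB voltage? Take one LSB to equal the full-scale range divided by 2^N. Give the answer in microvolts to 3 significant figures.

35.1 µV

Range = 4.6 − (-4.6) = 9.2 V.
N ≥ (108.9 − 1.76)/6.02 = 17.797 → N_min = 18.
LSB = 9.2 V ÷ 2^18 = 9.2/262144 V = 35.1 µV.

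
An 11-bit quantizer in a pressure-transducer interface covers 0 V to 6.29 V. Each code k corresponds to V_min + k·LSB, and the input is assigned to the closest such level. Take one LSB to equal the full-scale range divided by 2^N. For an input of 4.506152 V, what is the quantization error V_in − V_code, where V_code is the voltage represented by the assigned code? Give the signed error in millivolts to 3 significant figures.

+0.571 mV

Span = 6.29 V. LSB = 6.29 V / 2^11 ≈ 3.071 mV.
(V_in − V_min)/LSB = (4.506152 − (0)) × 2048/6.29 = 1467.1859 → nearest code k = 1467.
V_code = V_min + k × range/2^11 = 0 + 1467 × 6.29/2048 = 4.505581055 V.
e = 4.506152 − (4.505581055) = +0.571 mV.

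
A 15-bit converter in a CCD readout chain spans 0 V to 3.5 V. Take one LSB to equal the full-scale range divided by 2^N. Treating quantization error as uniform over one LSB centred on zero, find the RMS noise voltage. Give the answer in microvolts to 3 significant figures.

Span = 3.5 V.
Step size = 3.5/32768 V = 106.81 µV.
For a uniform distribution on [−LSB/2, +LSB/2], V_rms = LSB/√12 = 106.81 µV/3.4641 = 30.8 µV.

30.8 µV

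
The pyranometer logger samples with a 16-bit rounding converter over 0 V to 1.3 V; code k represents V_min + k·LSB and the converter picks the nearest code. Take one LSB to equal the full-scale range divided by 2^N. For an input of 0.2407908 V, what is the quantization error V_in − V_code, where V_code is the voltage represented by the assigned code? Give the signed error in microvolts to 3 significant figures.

−3.57 µV

V_FS = 1.3 V. LSB = 1.3 V / 2^16 ≈ 19.84 µV.
(0.2407908 − (0)) / LSB = 0.2407908 × 65536/1.3 = 12138.8199. Nearest integer: k = 12139.
Reconstructed level: 0 + 12139 × 1.3/65536 V = 0.24079437256 V.
V_in − V_code = 0.2407908 − (0.24079437256) = −3.57 µV.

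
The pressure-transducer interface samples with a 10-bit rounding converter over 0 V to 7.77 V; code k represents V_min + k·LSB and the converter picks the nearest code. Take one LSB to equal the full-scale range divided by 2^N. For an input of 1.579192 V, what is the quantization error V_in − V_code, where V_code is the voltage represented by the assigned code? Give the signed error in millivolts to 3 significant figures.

+0.911 mV

V_FS = 7.77 V. LSB = 7.77 V / 2^10 ≈ 7.588 mV.
(1.579192 − (0)) / LSB = 1.579192 × 1024/7.77 = 208.1200. Nearest integer: k = 208.
Reconstructed level: 0 + 208 × 7.77/1024 V = 1.578281250 V.
V_in − V_code = 1.579192 − (1.578281250) = +0.911 mV.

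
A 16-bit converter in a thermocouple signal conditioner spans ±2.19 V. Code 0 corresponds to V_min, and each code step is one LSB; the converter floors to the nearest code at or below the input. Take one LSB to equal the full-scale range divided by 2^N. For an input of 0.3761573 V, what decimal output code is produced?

Full-scale range = 2.19 V − (-2.19 V) = 4.38 V. LSB = 4.38 V / 2^16 ≈ 66.83 µV.
code = ⌊(V_in − V_min)/LSB⌋ = ⌊(V_in − V_min) × 2^16 / range⌋
     = ⌊(0.3761573 − (-2.19)) × 65536 / 4.38⌋ = ⌊2.5661573 × 65536/4.38⌋
     = ⌊38396.275⌋ = 38396.

38396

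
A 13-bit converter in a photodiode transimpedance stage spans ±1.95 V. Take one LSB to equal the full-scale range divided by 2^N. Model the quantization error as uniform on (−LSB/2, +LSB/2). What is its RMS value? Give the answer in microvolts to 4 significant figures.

Span: 1.95 V − (-1.95 V) = 3.9 V.
LSB = 3.9 V ÷ 2^13 = 3.9/8192 V = 476.074 µV.
For a uniform distribution on [−LSB/2, +LSB/2], V_rms = LSB/√12 = 476.074 µV/3.4641 = 137.4 µV.

137.4 µV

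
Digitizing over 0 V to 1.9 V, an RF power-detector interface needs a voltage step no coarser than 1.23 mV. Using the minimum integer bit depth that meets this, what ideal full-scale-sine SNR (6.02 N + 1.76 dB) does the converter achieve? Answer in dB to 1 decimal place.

Full-scale range = 1.9 V.
1.9 V / 1.23 mV = 1545. Since 2^10 = 1024 and 2^11 = 2048, N = 11.
SNR = 6.02 × 11 + 1.76 = 67.98 dB.

68.0 dB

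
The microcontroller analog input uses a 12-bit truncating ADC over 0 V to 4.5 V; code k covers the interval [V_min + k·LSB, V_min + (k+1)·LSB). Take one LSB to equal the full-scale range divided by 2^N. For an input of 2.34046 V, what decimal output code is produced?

2130

Span = 4.5 V. LSB = 4.5 V / 2^12 ≈ 1.099 mV.
(V_in − V_min) × 2^12/range = (2.34046 − (0)) × 4096/4.5 = 2130.339.
Floor → code = 2130.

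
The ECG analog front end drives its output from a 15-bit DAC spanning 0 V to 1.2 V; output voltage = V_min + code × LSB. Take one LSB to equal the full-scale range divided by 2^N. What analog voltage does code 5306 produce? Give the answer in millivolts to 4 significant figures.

194.3 mV

V_FS = 1.2 V. LSB = 1.2 V / 2^15.
V_out = 0 + 5306 × (1.2/32768) V
      = 0 + 0.194312 = 0.194312 V.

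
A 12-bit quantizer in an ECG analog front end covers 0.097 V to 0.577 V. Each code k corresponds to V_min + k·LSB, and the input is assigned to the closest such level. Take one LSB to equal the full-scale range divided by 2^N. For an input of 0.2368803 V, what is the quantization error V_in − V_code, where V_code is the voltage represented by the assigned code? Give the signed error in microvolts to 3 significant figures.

Range = 0.577 − (0.097) = 0.48 V. LSB = 0.48 V / 2^12 ≈ 117.2 µV.
(0.2368803 − (0.097)) / LSB = 0.1398803 × 4096/0.48 = 1193.6452. Nearest integer: k = 1194.
V_code = 0.097 + (1194/4096) × 0.48 = 0.2369218750 V.
V_in − V_code = 0.2368803 − (0.2369218750) = −41.6 µV.

−41.6 µV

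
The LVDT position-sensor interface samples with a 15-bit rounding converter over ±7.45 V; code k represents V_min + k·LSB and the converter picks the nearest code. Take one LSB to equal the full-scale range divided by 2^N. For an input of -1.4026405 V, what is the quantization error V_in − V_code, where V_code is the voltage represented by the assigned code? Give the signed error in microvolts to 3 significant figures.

The full-scale span is 7.45 − (-7.45) = 14.9 V. LSB = 14.9 V / 2^15 ≈ 454.7 µV.
(V_in − V_min)/LSB = (-1.4026405 − (-7.45)) × 32768/14.9 = 13299.3205 → nearest code k = 13299.
V_code = -7.45 + (13299/32768) × 14.9 = -1.4027862549 V.
V_in − V_code = -1.4026405 − (-1.4027862549) = +146 µV.

+146 µV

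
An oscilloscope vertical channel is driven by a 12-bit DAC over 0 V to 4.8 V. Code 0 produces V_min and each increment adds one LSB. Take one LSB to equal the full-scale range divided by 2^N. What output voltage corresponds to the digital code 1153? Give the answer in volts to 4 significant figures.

V_FS = 4.8 V. LSB = 4.8 V / 2^12.
V_out = 0 + 1153 × (4.8/4096) V
      = 0 V + 1.35117 V = 1.35117 V.

1.351 V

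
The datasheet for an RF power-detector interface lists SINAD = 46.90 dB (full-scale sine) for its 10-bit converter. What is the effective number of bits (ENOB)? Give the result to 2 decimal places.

(46.90 − 1.76) / 6.02 = 45.14/6.02 = 7.4983 effective bits.

7.50 bits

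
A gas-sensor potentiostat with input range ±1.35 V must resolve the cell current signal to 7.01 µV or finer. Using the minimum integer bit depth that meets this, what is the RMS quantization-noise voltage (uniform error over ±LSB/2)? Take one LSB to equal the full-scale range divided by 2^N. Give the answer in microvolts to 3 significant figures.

The full-scale span is 1.35 − (-1.35) = 2.7 V.
Need 2^N ≥ 2.7 V / 7.01 µV = 385200 → N_min = 19.
LSB = 2.7 V ÷ 2^19 = 2.7/524288 V = 5.1498 µV.
V_rms = LSB/√12 = 1.49 µV.

1.49 µV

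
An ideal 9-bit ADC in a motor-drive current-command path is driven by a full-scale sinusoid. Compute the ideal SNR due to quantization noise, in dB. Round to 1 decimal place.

For an ideal N-bit converter with full-scale sine input, SNR = 6.02 N + 1.76 dB. SNR = 6.02 × 9 + 1.76 = 54.18 + 1.76 = 55.94 dB.

55.9 dB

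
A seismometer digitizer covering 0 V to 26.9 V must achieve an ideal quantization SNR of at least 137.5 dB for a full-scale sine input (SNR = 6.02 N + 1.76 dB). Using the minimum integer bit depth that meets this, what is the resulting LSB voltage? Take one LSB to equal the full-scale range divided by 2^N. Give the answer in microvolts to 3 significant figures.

3.21 µV

Range is 26.9 V.
Required N = ⌈(137.5 − 1.76)/6.02⌉ = ⌈22.548⌉ = 23.
LSB = 26.9 V / 2^23 = 3.21 µV.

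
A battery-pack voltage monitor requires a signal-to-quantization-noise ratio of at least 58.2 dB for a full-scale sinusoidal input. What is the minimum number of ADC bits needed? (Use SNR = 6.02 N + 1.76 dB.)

10 bits

6.02 N + 1.76 ≥ 58.2 gives N ≥ 9.375, so the minimum integer is 10.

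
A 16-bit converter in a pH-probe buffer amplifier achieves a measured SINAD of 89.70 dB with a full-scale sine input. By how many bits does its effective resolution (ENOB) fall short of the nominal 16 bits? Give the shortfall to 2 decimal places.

ENOB = (SINAD − 1.76)/6.02 = (89.70 − 1.76)/6.02 = 14.6080 bits.
Shortfall = 16 − 14.6080 = 1.3920 bits.

1.39 bits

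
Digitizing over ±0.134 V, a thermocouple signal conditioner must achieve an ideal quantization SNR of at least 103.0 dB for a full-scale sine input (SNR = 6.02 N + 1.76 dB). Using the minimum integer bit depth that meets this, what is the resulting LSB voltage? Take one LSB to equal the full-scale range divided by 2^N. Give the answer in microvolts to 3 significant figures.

2.04 µV

The full-scale span is 0.134 − (-0.134) = 0.268 V.
Required N = ⌈(103.0 − 1.76)/6.02⌉ = ⌈16.817⌉ = 17.
LSB = 0.268 V / 2^17 = 2.04 µV.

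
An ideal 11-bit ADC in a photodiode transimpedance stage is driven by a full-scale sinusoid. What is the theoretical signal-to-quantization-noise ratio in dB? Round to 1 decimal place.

6.02(11) + 1.76 = 66.22 + 1.76 = 67.98 dB.

68.0 dB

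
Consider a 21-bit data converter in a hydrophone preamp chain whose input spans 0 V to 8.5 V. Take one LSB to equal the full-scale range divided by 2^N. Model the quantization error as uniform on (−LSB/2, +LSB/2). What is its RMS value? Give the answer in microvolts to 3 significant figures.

1.17 µV

Range is 8.5 V.
Step size = 8.5/2097152 V = 4.0531 µV.
σ_q = LSB/√12 = 4.0531 µV/3.4641 = 1.17 µV.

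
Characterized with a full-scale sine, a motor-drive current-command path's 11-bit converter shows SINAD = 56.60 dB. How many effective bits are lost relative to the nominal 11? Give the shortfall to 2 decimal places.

ENOB = (SINAD − 1.76)/6.02 = (56.60 − 1.76)/6.02 = 9.1096 bits.
11 − 9.1096 = 1.89 bits below nominal.

1.89 bits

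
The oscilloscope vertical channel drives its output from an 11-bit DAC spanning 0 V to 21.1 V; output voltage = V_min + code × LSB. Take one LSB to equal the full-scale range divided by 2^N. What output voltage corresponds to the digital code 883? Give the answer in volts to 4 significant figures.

V_FS = 21.1 V. LSB = 21.1 V / 2^11.
V_out = 0 + 883 × (21.1/2048) V
      = 0 V + 9.09731 V = 9.09731 V.

9.097 V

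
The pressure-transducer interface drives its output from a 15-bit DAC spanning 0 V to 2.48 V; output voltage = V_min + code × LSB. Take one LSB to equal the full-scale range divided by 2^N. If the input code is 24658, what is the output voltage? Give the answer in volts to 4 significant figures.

1.866 V

Range is 2.48 V. LSB = 2.48 V / 2^15.
V_out = V_min + code × LSB = 0 V + 24658 × 2.48 V / 32768
      = 0 V + 1.86621 V = 1.86621 V.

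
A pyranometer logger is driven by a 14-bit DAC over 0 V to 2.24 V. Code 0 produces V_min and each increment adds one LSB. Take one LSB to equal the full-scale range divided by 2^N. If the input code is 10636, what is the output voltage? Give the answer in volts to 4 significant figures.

Span = 2.24 V. LSB = 2.24 V / 2^14.
V_out = V_min + code × LSB = 0 V + 10636 × 2.24 V / 16384
      = 0 V + 1.45414 V = 1.45414 V.

1.454 V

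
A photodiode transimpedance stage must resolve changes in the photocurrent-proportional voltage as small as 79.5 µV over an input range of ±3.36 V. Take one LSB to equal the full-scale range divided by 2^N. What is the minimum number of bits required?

Full-scale range = 3.36 V − (-3.36 V) = 6.72 V.
6.72 V / 79.5 µV = 84530. Since 2^16 = 65536 and 2^17 = 131072, N = 17.

17 bits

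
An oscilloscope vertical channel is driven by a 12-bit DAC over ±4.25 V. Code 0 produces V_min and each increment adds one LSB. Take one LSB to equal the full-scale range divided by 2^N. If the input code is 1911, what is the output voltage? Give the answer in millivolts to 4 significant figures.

The full-scale span is 4.25 − (-4.25) = 8.5 V. LSB = 8.5 V / 2^12.
V_out = V_min + code × LSB = -4.25 V + 1911 × 8.5 V / 4096
      = -4.25 V + 3.96570 V = -0.284302 V.

-284.3 mV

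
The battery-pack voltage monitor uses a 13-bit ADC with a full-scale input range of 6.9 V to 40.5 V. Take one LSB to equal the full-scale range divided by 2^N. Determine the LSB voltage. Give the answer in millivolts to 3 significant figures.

The full-scale span is 40.5 − (6.9) = 33.6 V.
Number of codes = 2^13 = 8192.
LSB = 33.6 V / 2^13 = 4.10 mV.

4.10 mV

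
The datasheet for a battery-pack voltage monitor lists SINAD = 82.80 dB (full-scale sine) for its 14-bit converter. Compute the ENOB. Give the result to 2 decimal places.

13.46 bits

ENOB = (SINAD − 1.76) / 6.02 = (82.80 − 1.76) / 6.02 = 81.04 / 6.02 = 13.4618.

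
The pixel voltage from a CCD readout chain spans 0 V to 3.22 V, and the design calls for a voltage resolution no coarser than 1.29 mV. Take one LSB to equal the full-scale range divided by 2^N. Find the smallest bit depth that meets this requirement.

V_FS = 3.22 V.
Need 2^N ≥ 3.22 V / 1.29 mV = 2496 → N_min = 12.

12 bits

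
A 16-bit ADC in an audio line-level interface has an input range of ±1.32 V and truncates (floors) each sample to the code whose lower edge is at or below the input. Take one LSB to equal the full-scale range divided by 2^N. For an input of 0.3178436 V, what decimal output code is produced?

40658

The full-scale span is 1.32 − (-1.32) = 2.64 V. LSB = 2.64 V / 2^16 ≈ 40.28 µV.
V_in − V_min = 0.3178436 − (-1.32) = 1.6378436 V.
Divide by LSB: 1.6378436 × 65536/2.64 = 40658.2266.
Truncating gives code 40658.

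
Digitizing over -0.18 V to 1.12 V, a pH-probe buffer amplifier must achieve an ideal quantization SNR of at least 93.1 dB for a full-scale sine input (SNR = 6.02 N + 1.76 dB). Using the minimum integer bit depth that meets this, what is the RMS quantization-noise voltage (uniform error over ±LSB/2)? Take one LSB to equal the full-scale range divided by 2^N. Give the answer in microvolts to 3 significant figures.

5.73 µV

Full-scale range = 1.12 V − (-0.18 V) = 1.3 V.
N ≥ (93.1 − 1.76)/6.02 = 15.173 → N_min = 16.
LSB = 1.3 V ÷ 2^16 = 1.3/65536 V = 19.836 µV.
RMS noise = LSB/√12 = 5.73 µV.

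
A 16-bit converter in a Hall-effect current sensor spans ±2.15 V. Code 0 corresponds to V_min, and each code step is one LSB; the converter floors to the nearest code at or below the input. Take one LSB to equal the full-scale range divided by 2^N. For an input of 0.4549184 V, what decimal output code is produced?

39701

The full-scale span is 2.15 − (-2.15) = 4.3 V. LSB = 4.3 V / 2^16 ≈ 65.61 µV.
V_in − V_min = 0.4549184 − (-2.15) = 2.6049184 V.
Divide by LSB: 2.6049184 × 65536/4.3 = 39701.3796.
Truncating gives code 39701.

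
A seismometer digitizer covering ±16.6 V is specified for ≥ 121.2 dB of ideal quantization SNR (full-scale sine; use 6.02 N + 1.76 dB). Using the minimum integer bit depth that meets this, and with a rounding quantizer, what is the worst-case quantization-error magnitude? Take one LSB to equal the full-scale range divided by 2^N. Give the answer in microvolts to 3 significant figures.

15.8 µV

Span: 16.6 V − (-16.6 V) = 33.2 V.
Solving 6.02 N ≥ 121.2 − 1.76: N ≥ 19.841. Round up → N = 20.
Step size = 33.2/1048576 V = 31.662 µV.
Half an LSB is 15.8 µV.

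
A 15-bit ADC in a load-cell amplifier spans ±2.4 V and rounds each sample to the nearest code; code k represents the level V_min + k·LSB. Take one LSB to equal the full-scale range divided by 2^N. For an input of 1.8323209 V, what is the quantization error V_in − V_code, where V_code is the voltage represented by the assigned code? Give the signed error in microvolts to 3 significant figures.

−52.1 µV

The full-scale span is 2.4 − (-2.4) = 4.8 V. LSB = 4.8 V / 2^15 ≈ 146.5 µV.
(V_in − V_min)/LSB = (1.8323209 − (-2.4)) × 32768/4.8 = 28892.6440 → nearest code k = 28893.
V_code = V_min + k × range/2^15 = -2.4 + 28893 × 4.8/32768 = 1.8323730469 V.
Error = V_in − V_code = 1.8323209 − (1.8323730469) = −52.1 µV.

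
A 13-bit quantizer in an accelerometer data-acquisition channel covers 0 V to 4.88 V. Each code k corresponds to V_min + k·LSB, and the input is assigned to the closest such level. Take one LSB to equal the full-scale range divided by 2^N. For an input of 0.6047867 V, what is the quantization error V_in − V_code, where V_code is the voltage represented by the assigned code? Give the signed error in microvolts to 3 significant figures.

V_FS = 4.88 V. LSB = 4.88 V / 2^13 ≈ 0.5957 mV.
(V_in − V_min)/LSB = (0.6047867 − (0)) × 8192/4.88 = 1015.2485 → nearest code k = 1015.
Reconstructed level: 0 + 1015 × 4.88/8192 V = 0.6046386719 V.
Error = V_in − V_code = 0.6047867 − (0.6046386719) = +148 µV.

+148 µV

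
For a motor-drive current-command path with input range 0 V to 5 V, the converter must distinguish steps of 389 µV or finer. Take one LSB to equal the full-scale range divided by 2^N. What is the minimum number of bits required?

14 bits

Range is 5 V.
5 V / 389 µV = 12850. Since 2^13 = 8192 and 2^14 = 16384, N = 14.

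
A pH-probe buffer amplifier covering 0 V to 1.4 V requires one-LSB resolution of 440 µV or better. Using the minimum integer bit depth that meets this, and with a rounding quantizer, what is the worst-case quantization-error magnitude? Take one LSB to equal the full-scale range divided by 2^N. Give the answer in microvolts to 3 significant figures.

171 µV

V_FS = 1.4 V.
Need 2^N ≥ 1.4 V / 440 µV = 3182 → N_min = 12.
LSB = 1.4 V / 2^12 = 341.80 µV.
|e|_max = LSB/2 = 171 µV.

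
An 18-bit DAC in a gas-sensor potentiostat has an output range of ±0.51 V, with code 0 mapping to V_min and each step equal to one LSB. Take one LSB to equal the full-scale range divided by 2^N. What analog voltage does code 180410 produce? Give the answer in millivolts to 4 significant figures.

192.0 mV

Range = 0.51 − (-0.51) = 1.02 V. LSB = 1.02 V / 2^18.
V_out = V_min + code × LSB = -0.51 V + 180410 × 1.02 V / 262144
      = -0.51 V + 0.701974 V = 0.191974 V.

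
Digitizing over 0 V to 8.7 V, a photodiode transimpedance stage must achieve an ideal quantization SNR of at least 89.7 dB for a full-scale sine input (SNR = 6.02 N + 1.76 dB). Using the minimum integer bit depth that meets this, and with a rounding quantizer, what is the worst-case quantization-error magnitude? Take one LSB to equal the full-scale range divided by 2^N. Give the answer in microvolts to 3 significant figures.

V_FS = 8.7 V.
Required N = ⌈(89.7 − 1.76)/6.02⌉ = ⌈14.608⌉ = 15.
LSB = 8.7 V ÷ 2^15 = 8.7/32768 V = 265.50 µV.
Max error for round-to-nearest is LSB/2 = 133 µV.

133 µV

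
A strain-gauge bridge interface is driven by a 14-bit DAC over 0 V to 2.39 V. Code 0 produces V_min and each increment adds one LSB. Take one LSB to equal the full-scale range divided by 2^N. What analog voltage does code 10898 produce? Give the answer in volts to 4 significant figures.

Full-scale range = 2.39 V. LSB = 2.39 V / 2^14.
Output = V_min + (10898/16384) × range = 0 + 0.665161 × 2.39 V
      = 0 V + 1.58974 V = 1.58974 V.

1.590 V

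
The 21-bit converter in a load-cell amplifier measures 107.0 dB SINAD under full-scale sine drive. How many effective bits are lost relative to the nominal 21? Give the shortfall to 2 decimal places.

N_eff = (107.0 − 1.76)/6.02 = 17.4817 bits.
Shortfall = 21 − 17.4817 = 3.5183 bits.

3.52 bits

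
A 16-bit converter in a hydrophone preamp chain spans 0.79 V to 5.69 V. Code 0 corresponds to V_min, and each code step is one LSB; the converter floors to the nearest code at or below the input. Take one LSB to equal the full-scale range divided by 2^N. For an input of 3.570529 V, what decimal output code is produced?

37188

The full-scale span is 5.69 − (0.79) = 4.9 V. LSB = 4.9 V / 2^16 ≈ 74.77 µV.
code = ⌊(V_in − V_min)/LSB⌋ = ⌊(V_in − V_min) × 2^16 / range⌋
     = ⌊(3.570529 − (0.79)) × 65536 / 4.9⌋ = ⌊2.780529 × 65536/4.9⌋
     = ⌊37188.724⌋ = 37188.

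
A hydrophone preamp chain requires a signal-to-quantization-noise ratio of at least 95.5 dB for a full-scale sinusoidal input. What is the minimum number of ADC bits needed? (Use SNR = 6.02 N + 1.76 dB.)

N ≥ (95.5 − 1.76)/6.02 = 15.571 → N_min = 16.

16 bits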